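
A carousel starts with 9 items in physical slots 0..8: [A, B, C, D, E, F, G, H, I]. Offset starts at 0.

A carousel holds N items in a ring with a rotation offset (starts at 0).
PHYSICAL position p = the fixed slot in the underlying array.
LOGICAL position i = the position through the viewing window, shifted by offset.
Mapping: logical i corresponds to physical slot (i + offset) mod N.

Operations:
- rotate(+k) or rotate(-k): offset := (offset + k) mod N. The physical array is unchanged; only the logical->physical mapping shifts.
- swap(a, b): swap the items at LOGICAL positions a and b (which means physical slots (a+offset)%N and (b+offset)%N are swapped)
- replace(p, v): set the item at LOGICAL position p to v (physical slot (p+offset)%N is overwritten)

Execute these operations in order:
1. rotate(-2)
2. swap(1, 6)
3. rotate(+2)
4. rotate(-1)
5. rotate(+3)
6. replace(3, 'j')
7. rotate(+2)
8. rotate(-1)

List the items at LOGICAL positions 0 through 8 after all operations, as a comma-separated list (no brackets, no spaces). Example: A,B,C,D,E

Answer: D,I,j,G,H,E,A,B,C

Derivation:
After op 1 (rotate(-2)): offset=7, physical=[A,B,C,D,E,F,G,H,I], logical=[H,I,A,B,C,D,E,F,G]
After op 2 (swap(1, 6)): offset=7, physical=[A,B,C,D,I,F,G,H,E], logical=[H,E,A,B,C,D,I,F,G]
After op 3 (rotate(+2)): offset=0, physical=[A,B,C,D,I,F,G,H,E], logical=[A,B,C,D,I,F,G,H,E]
After op 4 (rotate(-1)): offset=8, physical=[A,B,C,D,I,F,G,H,E], logical=[E,A,B,C,D,I,F,G,H]
After op 5 (rotate(+3)): offset=2, physical=[A,B,C,D,I,F,G,H,E], logical=[C,D,I,F,G,H,E,A,B]
After op 6 (replace(3, 'j')): offset=2, physical=[A,B,C,D,I,j,G,H,E], logical=[C,D,I,j,G,H,E,A,B]
After op 7 (rotate(+2)): offset=4, physical=[A,B,C,D,I,j,G,H,E], logical=[I,j,G,H,E,A,B,C,D]
After op 8 (rotate(-1)): offset=3, physical=[A,B,C,D,I,j,G,H,E], logical=[D,I,j,G,H,E,A,B,C]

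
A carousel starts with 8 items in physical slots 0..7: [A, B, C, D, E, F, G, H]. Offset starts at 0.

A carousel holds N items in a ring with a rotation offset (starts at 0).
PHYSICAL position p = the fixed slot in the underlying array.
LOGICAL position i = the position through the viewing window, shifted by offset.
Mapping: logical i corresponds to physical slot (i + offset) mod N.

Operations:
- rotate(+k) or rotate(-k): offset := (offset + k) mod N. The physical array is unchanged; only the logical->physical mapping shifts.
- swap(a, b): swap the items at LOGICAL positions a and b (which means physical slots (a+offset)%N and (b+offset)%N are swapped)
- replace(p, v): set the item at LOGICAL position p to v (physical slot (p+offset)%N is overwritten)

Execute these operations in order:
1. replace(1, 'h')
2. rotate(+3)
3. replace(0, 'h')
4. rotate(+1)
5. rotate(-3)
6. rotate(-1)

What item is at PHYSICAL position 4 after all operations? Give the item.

Answer: E

Derivation:
After op 1 (replace(1, 'h')): offset=0, physical=[A,h,C,D,E,F,G,H], logical=[A,h,C,D,E,F,G,H]
After op 2 (rotate(+3)): offset=3, physical=[A,h,C,D,E,F,G,H], logical=[D,E,F,G,H,A,h,C]
After op 3 (replace(0, 'h')): offset=3, physical=[A,h,C,h,E,F,G,H], logical=[h,E,F,G,H,A,h,C]
After op 4 (rotate(+1)): offset=4, physical=[A,h,C,h,E,F,G,H], logical=[E,F,G,H,A,h,C,h]
After op 5 (rotate(-3)): offset=1, physical=[A,h,C,h,E,F,G,H], logical=[h,C,h,E,F,G,H,A]
After op 6 (rotate(-1)): offset=0, physical=[A,h,C,h,E,F,G,H], logical=[A,h,C,h,E,F,G,H]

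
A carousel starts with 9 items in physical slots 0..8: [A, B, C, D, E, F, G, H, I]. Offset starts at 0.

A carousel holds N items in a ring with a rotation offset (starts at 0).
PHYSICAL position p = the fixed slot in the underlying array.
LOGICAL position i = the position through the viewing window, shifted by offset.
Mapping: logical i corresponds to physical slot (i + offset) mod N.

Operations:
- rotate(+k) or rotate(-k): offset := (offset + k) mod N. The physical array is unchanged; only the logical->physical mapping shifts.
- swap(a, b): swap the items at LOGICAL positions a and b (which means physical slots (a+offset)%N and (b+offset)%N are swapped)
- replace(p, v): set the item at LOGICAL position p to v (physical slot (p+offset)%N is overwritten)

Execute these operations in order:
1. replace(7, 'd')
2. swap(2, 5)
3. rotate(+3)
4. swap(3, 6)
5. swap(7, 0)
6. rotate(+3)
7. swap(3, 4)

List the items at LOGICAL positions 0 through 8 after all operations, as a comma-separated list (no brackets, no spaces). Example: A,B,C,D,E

After op 1 (replace(7, 'd')): offset=0, physical=[A,B,C,D,E,F,G,d,I], logical=[A,B,C,D,E,F,G,d,I]
After op 2 (swap(2, 5)): offset=0, physical=[A,B,F,D,E,C,G,d,I], logical=[A,B,F,D,E,C,G,d,I]
After op 3 (rotate(+3)): offset=3, physical=[A,B,F,D,E,C,G,d,I], logical=[D,E,C,G,d,I,A,B,F]
After op 4 (swap(3, 6)): offset=3, physical=[G,B,F,D,E,C,A,d,I], logical=[D,E,C,A,d,I,G,B,F]
After op 5 (swap(7, 0)): offset=3, physical=[G,D,F,B,E,C,A,d,I], logical=[B,E,C,A,d,I,G,D,F]
After op 6 (rotate(+3)): offset=6, physical=[G,D,F,B,E,C,A,d,I], logical=[A,d,I,G,D,F,B,E,C]
After op 7 (swap(3, 4)): offset=6, physical=[D,G,F,B,E,C,A,d,I], logical=[A,d,I,D,G,F,B,E,C]

Answer: A,d,I,D,G,F,B,E,C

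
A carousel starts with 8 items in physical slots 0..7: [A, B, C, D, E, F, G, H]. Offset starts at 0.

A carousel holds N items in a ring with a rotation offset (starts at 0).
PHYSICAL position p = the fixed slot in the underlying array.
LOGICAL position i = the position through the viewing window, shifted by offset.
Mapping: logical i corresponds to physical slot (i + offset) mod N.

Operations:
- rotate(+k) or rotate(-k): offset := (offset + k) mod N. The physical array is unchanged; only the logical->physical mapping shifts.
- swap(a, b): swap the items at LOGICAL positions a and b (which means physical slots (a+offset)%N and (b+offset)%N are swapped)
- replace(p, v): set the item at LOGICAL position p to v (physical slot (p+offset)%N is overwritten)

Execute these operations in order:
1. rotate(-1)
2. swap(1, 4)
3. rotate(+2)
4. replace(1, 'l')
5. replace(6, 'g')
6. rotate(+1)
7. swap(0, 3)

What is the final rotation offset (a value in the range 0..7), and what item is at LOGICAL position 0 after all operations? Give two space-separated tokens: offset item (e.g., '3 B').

Answer: 2 F

Derivation:
After op 1 (rotate(-1)): offset=7, physical=[A,B,C,D,E,F,G,H], logical=[H,A,B,C,D,E,F,G]
After op 2 (swap(1, 4)): offset=7, physical=[D,B,C,A,E,F,G,H], logical=[H,D,B,C,A,E,F,G]
After op 3 (rotate(+2)): offset=1, physical=[D,B,C,A,E,F,G,H], logical=[B,C,A,E,F,G,H,D]
After op 4 (replace(1, 'l')): offset=1, physical=[D,B,l,A,E,F,G,H], logical=[B,l,A,E,F,G,H,D]
After op 5 (replace(6, 'g')): offset=1, physical=[D,B,l,A,E,F,G,g], logical=[B,l,A,E,F,G,g,D]
After op 6 (rotate(+1)): offset=2, physical=[D,B,l,A,E,F,G,g], logical=[l,A,E,F,G,g,D,B]
After op 7 (swap(0, 3)): offset=2, physical=[D,B,F,A,E,l,G,g], logical=[F,A,E,l,G,g,D,B]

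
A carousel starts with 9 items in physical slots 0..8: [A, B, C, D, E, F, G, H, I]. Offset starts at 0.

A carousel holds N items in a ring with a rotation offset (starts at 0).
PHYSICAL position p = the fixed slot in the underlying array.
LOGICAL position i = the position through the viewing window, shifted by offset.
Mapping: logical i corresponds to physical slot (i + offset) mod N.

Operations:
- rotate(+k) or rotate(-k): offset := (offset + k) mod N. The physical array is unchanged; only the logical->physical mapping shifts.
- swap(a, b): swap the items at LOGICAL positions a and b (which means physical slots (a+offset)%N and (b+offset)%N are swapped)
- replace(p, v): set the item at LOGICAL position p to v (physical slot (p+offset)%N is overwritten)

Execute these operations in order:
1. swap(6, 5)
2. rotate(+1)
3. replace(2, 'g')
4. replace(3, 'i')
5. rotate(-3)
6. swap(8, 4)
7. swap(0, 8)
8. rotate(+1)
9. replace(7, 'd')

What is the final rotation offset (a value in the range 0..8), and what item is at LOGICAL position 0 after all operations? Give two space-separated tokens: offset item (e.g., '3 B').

Answer: 8 I

Derivation:
After op 1 (swap(6, 5)): offset=0, physical=[A,B,C,D,E,G,F,H,I], logical=[A,B,C,D,E,G,F,H,I]
After op 2 (rotate(+1)): offset=1, physical=[A,B,C,D,E,G,F,H,I], logical=[B,C,D,E,G,F,H,I,A]
After op 3 (replace(2, 'g')): offset=1, physical=[A,B,C,g,E,G,F,H,I], logical=[B,C,g,E,G,F,H,I,A]
After op 4 (replace(3, 'i')): offset=1, physical=[A,B,C,g,i,G,F,H,I], logical=[B,C,g,i,G,F,H,I,A]
After op 5 (rotate(-3)): offset=7, physical=[A,B,C,g,i,G,F,H,I], logical=[H,I,A,B,C,g,i,G,F]
After op 6 (swap(8, 4)): offset=7, physical=[A,B,F,g,i,G,C,H,I], logical=[H,I,A,B,F,g,i,G,C]
After op 7 (swap(0, 8)): offset=7, physical=[A,B,F,g,i,G,H,C,I], logical=[C,I,A,B,F,g,i,G,H]
After op 8 (rotate(+1)): offset=8, physical=[A,B,F,g,i,G,H,C,I], logical=[I,A,B,F,g,i,G,H,C]
After op 9 (replace(7, 'd')): offset=8, physical=[A,B,F,g,i,G,d,C,I], logical=[I,A,B,F,g,i,G,d,C]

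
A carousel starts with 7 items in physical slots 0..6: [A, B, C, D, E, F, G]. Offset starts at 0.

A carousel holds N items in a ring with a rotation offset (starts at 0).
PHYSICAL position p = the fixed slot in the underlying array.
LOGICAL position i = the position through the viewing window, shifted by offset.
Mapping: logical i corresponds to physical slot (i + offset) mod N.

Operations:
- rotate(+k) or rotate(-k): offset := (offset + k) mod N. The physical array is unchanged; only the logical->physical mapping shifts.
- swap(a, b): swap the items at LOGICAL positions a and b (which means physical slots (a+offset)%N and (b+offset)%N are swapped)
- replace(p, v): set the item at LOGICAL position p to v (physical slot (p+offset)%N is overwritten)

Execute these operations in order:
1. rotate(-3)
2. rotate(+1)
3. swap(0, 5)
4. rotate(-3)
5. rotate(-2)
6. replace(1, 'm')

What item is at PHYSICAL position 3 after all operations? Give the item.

After op 1 (rotate(-3)): offset=4, physical=[A,B,C,D,E,F,G], logical=[E,F,G,A,B,C,D]
After op 2 (rotate(+1)): offset=5, physical=[A,B,C,D,E,F,G], logical=[F,G,A,B,C,D,E]
After op 3 (swap(0, 5)): offset=5, physical=[A,B,C,F,E,D,G], logical=[D,G,A,B,C,F,E]
After op 4 (rotate(-3)): offset=2, physical=[A,B,C,F,E,D,G], logical=[C,F,E,D,G,A,B]
After op 5 (rotate(-2)): offset=0, physical=[A,B,C,F,E,D,G], logical=[A,B,C,F,E,D,G]
After op 6 (replace(1, 'm')): offset=0, physical=[A,m,C,F,E,D,G], logical=[A,m,C,F,E,D,G]

Answer: F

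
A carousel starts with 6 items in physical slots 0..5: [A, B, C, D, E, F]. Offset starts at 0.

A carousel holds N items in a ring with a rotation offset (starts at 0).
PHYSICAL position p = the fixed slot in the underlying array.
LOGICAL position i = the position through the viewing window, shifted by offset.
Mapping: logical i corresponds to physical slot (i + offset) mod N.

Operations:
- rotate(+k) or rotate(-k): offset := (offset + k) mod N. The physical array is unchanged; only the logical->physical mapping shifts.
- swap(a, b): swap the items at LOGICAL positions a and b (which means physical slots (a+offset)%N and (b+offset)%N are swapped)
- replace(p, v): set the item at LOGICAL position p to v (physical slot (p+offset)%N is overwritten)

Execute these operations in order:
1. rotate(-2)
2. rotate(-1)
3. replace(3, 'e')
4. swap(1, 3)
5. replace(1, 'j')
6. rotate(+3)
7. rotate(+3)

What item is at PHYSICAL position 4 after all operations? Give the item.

After op 1 (rotate(-2)): offset=4, physical=[A,B,C,D,E,F], logical=[E,F,A,B,C,D]
After op 2 (rotate(-1)): offset=3, physical=[A,B,C,D,E,F], logical=[D,E,F,A,B,C]
After op 3 (replace(3, 'e')): offset=3, physical=[e,B,C,D,E,F], logical=[D,E,F,e,B,C]
After op 4 (swap(1, 3)): offset=3, physical=[E,B,C,D,e,F], logical=[D,e,F,E,B,C]
After op 5 (replace(1, 'j')): offset=3, physical=[E,B,C,D,j,F], logical=[D,j,F,E,B,C]
After op 6 (rotate(+3)): offset=0, physical=[E,B,C,D,j,F], logical=[E,B,C,D,j,F]
After op 7 (rotate(+3)): offset=3, physical=[E,B,C,D,j,F], logical=[D,j,F,E,B,C]

Answer: j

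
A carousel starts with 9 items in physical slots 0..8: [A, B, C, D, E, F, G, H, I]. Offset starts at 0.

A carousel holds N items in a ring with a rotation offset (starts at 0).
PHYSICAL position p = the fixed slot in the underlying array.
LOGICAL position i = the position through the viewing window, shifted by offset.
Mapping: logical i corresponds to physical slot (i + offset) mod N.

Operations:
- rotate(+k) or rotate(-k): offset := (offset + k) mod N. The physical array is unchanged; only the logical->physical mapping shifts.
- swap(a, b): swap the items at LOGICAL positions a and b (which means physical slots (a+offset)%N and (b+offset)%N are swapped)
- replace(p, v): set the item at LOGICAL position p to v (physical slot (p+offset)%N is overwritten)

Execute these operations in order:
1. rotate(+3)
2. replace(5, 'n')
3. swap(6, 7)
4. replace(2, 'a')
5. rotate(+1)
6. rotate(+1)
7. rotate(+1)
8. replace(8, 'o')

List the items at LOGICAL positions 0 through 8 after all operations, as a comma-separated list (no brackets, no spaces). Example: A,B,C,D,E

Answer: G,H,n,B,A,C,D,E,o

Derivation:
After op 1 (rotate(+3)): offset=3, physical=[A,B,C,D,E,F,G,H,I], logical=[D,E,F,G,H,I,A,B,C]
After op 2 (replace(5, 'n')): offset=3, physical=[A,B,C,D,E,F,G,H,n], logical=[D,E,F,G,H,n,A,B,C]
After op 3 (swap(6, 7)): offset=3, physical=[B,A,C,D,E,F,G,H,n], logical=[D,E,F,G,H,n,B,A,C]
After op 4 (replace(2, 'a')): offset=3, physical=[B,A,C,D,E,a,G,H,n], logical=[D,E,a,G,H,n,B,A,C]
After op 5 (rotate(+1)): offset=4, physical=[B,A,C,D,E,a,G,H,n], logical=[E,a,G,H,n,B,A,C,D]
After op 6 (rotate(+1)): offset=5, physical=[B,A,C,D,E,a,G,H,n], logical=[a,G,H,n,B,A,C,D,E]
After op 7 (rotate(+1)): offset=6, physical=[B,A,C,D,E,a,G,H,n], logical=[G,H,n,B,A,C,D,E,a]
After op 8 (replace(8, 'o')): offset=6, physical=[B,A,C,D,E,o,G,H,n], logical=[G,H,n,B,A,C,D,E,o]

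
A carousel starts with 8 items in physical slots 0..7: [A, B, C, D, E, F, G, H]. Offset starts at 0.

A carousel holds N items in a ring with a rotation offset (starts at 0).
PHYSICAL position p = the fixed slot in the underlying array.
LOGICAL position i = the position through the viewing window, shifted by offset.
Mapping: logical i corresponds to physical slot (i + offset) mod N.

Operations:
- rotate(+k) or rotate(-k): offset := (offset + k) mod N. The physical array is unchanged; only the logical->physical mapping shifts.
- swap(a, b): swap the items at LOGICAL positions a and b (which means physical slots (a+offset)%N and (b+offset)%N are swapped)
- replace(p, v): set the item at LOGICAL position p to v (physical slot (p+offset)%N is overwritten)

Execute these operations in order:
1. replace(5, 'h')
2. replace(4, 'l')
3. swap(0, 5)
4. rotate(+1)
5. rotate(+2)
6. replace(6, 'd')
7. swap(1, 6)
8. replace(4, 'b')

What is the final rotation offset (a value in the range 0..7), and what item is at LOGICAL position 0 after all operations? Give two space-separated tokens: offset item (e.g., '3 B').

After op 1 (replace(5, 'h')): offset=0, physical=[A,B,C,D,E,h,G,H], logical=[A,B,C,D,E,h,G,H]
After op 2 (replace(4, 'l')): offset=0, physical=[A,B,C,D,l,h,G,H], logical=[A,B,C,D,l,h,G,H]
After op 3 (swap(0, 5)): offset=0, physical=[h,B,C,D,l,A,G,H], logical=[h,B,C,D,l,A,G,H]
After op 4 (rotate(+1)): offset=1, physical=[h,B,C,D,l,A,G,H], logical=[B,C,D,l,A,G,H,h]
After op 5 (rotate(+2)): offset=3, physical=[h,B,C,D,l,A,G,H], logical=[D,l,A,G,H,h,B,C]
After op 6 (replace(6, 'd')): offset=3, physical=[h,d,C,D,l,A,G,H], logical=[D,l,A,G,H,h,d,C]
After op 7 (swap(1, 6)): offset=3, physical=[h,l,C,D,d,A,G,H], logical=[D,d,A,G,H,h,l,C]
After op 8 (replace(4, 'b')): offset=3, physical=[h,l,C,D,d,A,G,b], logical=[D,d,A,G,b,h,l,C]

Answer: 3 D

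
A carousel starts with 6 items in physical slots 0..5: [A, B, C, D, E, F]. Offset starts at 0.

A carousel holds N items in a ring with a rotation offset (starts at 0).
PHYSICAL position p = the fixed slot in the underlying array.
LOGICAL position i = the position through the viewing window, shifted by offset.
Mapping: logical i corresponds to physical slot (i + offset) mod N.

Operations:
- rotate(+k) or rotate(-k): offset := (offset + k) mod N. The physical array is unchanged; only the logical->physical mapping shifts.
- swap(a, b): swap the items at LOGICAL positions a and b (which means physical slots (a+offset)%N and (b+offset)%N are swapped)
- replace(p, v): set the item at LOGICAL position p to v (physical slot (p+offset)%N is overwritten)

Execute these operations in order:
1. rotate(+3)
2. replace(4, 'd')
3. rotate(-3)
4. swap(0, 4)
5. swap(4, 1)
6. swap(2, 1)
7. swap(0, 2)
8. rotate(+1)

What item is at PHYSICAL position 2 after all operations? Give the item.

Answer: E

Derivation:
After op 1 (rotate(+3)): offset=3, physical=[A,B,C,D,E,F], logical=[D,E,F,A,B,C]
After op 2 (replace(4, 'd')): offset=3, physical=[A,d,C,D,E,F], logical=[D,E,F,A,d,C]
After op 3 (rotate(-3)): offset=0, physical=[A,d,C,D,E,F], logical=[A,d,C,D,E,F]
After op 4 (swap(0, 4)): offset=0, physical=[E,d,C,D,A,F], logical=[E,d,C,D,A,F]
After op 5 (swap(4, 1)): offset=0, physical=[E,A,C,D,d,F], logical=[E,A,C,D,d,F]
After op 6 (swap(2, 1)): offset=0, physical=[E,C,A,D,d,F], logical=[E,C,A,D,d,F]
After op 7 (swap(0, 2)): offset=0, physical=[A,C,E,D,d,F], logical=[A,C,E,D,d,F]
After op 8 (rotate(+1)): offset=1, physical=[A,C,E,D,d,F], logical=[C,E,D,d,F,A]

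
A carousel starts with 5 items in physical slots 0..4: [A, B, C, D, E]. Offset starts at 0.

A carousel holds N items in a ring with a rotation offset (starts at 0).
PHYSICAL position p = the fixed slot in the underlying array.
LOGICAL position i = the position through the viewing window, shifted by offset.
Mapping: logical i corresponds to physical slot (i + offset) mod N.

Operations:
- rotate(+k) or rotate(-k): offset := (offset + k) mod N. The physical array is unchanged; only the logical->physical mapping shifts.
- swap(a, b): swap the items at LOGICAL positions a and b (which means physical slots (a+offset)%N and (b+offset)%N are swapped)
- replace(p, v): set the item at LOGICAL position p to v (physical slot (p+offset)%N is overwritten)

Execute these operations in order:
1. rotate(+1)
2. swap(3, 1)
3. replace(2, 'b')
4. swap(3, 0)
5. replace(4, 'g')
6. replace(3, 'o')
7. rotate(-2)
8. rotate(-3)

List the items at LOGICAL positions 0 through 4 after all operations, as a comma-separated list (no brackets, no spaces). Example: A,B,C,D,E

After op 1 (rotate(+1)): offset=1, physical=[A,B,C,D,E], logical=[B,C,D,E,A]
After op 2 (swap(3, 1)): offset=1, physical=[A,B,E,D,C], logical=[B,E,D,C,A]
After op 3 (replace(2, 'b')): offset=1, physical=[A,B,E,b,C], logical=[B,E,b,C,A]
After op 4 (swap(3, 0)): offset=1, physical=[A,C,E,b,B], logical=[C,E,b,B,A]
After op 5 (replace(4, 'g')): offset=1, physical=[g,C,E,b,B], logical=[C,E,b,B,g]
After op 6 (replace(3, 'o')): offset=1, physical=[g,C,E,b,o], logical=[C,E,b,o,g]
After op 7 (rotate(-2)): offset=4, physical=[g,C,E,b,o], logical=[o,g,C,E,b]
After op 8 (rotate(-3)): offset=1, physical=[g,C,E,b,o], logical=[C,E,b,o,g]

Answer: C,E,b,o,g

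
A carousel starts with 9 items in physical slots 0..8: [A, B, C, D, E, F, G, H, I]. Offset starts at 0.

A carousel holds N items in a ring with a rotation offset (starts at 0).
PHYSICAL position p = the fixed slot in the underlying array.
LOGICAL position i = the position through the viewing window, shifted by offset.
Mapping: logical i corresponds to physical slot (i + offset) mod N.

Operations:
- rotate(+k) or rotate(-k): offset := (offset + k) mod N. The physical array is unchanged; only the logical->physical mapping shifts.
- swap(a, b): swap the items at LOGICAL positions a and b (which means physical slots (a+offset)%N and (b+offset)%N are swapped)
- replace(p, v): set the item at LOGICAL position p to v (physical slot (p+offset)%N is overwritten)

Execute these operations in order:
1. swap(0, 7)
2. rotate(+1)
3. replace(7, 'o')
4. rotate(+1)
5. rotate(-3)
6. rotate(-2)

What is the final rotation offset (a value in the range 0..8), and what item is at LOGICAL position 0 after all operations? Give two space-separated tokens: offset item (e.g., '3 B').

Answer: 6 G

Derivation:
After op 1 (swap(0, 7)): offset=0, physical=[H,B,C,D,E,F,G,A,I], logical=[H,B,C,D,E,F,G,A,I]
After op 2 (rotate(+1)): offset=1, physical=[H,B,C,D,E,F,G,A,I], logical=[B,C,D,E,F,G,A,I,H]
After op 3 (replace(7, 'o')): offset=1, physical=[H,B,C,D,E,F,G,A,o], logical=[B,C,D,E,F,G,A,o,H]
After op 4 (rotate(+1)): offset=2, physical=[H,B,C,D,E,F,G,A,o], logical=[C,D,E,F,G,A,o,H,B]
After op 5 (rotate(-3)): offset=8, physical=[H,B,C,D,E,F,G,A,o], logical=[o,H,B,C,D,E,F,G,A]
After op 6 (rotate(-2)): offset=6, physical=[H,B,C,D,E,F,G,A,o], logical=[G,A,o,H,B,C,D,E,F]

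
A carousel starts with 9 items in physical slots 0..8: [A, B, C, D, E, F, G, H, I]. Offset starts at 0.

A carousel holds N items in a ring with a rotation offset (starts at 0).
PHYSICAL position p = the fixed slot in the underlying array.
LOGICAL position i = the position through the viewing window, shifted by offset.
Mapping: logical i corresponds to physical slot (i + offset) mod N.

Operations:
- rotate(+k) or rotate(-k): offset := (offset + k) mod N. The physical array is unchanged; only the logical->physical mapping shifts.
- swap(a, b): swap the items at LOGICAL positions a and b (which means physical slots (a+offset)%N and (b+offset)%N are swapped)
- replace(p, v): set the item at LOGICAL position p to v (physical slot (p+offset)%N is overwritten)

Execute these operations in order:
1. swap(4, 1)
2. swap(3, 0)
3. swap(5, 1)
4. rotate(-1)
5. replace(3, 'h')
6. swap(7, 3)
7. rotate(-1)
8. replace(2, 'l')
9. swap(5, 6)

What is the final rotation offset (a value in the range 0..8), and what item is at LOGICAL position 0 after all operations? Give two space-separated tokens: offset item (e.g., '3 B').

After op 1 (swap(4, 1)): offset=0, physical=[A,E,C,D,B,F,G,H,I], logical=[A,E,C,D,B,F,G,H,I]
After op 2 (swap(3, 0)): offset=0, physical=[D,E,C,A,B,F,G,H,I], logical=[D,E,C,A,B,F,G,H,I]
After op 3 (swap(5, 1)): offset=0, physical=[D,F,C,A,B,E,G,H,I], logical=[D,F,C,A,B,E,G,H,I]
After op 4 (rotate(-1)): offset=8, physical=[D,F,C,A,B,E,G,H,I], logical=[I,D,F,C,A,B,E,G,H]
After op 5 (replace(3, 'h')): offset=8, physical=[D,F,h,A,B,E,G,H,I], logical=[I,D,F,h,A,B,E,G,H]
After op 6 (swap(7, 3)): offset=8, physical=[D,F,G,A,B,E,h,H,I], logical=[I,D,F,G,A,B,E,h,H]
After op 7 (rotate(-1)): offset=7, physical=[D,F,G,A,B,E,h,H,I], logical=[H,I,D,F,G,A,B,E,h]
After op 8 (replace(2, 'l')): offset=7, physical=[l,F,G,A,B,E,h,H,I], logical=[H,I,l,F,G,A,B,E,h]
After op 9 (swap(5, 6)): offset=7, physical=[l,F,G,B,A,E,h,H,I], logical=[H,I,l,F,G,B,A,E,h]

Answer: 7 H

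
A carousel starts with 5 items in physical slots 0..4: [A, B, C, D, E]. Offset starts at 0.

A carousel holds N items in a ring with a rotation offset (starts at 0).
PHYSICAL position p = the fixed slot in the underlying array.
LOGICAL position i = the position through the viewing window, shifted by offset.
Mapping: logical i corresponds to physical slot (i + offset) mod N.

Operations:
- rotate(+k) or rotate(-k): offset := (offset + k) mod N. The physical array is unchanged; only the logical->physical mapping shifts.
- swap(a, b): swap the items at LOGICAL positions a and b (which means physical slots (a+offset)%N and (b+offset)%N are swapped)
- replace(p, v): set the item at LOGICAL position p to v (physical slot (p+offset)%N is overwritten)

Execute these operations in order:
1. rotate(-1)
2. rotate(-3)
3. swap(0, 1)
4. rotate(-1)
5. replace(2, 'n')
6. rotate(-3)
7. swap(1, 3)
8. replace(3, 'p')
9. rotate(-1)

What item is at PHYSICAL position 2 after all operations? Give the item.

After op 1 (rotate(-1)): offset=4, physical=[A,B,C,D,E], logical=[E,A,B,C,D]
After op 2 (rotate(-3)): offset=1, physical=[A,B,C,D,E], logical=[B,C,D,E,A]
After op 3 (swap(0, 1)): offset=1, physical=[A,C,B,D,E], logical=[C,B,D,E,A]
After op 4 (rotate(-1)): offset=0, physical=[A,C,B,D,E], logical=[A,C,B,D,E]
After op 5 (replace(2, 'n')): offset=0, physical=[A,C,n,D,E], logical=[A,C,n,D,E]
After op 6 (rotate(-3)): offset=2, physical=[A,C,n,D,E], logical=[n,D,E,A,C]
After op 7 (swap(1, 3)): offset=2, physical=[D,C,n,A,E], logical=[n,A,E,D,C]
After op 8 (replace(3, 'p')): offset=2, physical=[p,C,n,A,E], logical=[n,A,E,p,C]
After op 9 (rotate(-1)): offset=1, physical=[p,C,n,A,E], logical=[C,n,A,E,p]

Answer: n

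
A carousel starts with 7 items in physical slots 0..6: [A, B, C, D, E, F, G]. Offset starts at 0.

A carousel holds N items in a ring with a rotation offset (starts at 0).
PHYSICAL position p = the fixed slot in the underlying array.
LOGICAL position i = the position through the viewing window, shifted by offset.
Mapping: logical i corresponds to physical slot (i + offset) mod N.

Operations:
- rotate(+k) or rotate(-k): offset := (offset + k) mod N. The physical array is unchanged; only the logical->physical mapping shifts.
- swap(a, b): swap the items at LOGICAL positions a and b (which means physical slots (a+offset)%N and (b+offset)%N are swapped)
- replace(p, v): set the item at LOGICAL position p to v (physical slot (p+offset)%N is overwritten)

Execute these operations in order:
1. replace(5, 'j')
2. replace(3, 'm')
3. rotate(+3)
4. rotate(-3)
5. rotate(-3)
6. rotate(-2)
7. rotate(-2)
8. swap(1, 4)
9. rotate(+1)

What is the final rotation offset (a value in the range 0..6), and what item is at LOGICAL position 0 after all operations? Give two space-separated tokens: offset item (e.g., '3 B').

Answer: 1 E

Derivation:
After op 1 (replace(5, 'j')): offset=0, physical=[A,B,C,D,E,j,G], logical=[A,B,C,D,E,j,G]
After op 2 (replace(3, 'm')): offset=0, physical=[A,B,C,m,E,j,G], logical=[A,B,C,m,E,j,G]
After op 3 (rotate(+3)): offset=3, physical=[A,B,C,m,E,j,G], logical=[m,E,j,G,A,B,C]
After op 4 (rotate(-3)): offset=0, physical=[A,B,C,m,E,j,G], logical=[A,B,C,m,E,j,G]
After op 5 (rotate(-3)): offset=4, physical=[A,B,C,m,E,j,G], logical=[E,j,G,A,B,C,m]
After op 6 (rotate(-2)): offset=2, physical=[A,B,C,m,E,j,G], logical=[C,m,E,j,G,A,B]
After op 7 (rotate(-2)): offset=0, physical=[A,B,C,m,E,j,G], logical=[A,B,C,m,E,j,G]
After op 8 (swap(1, 4)): offset=0, physical=[A,E,C,m,B,j,G], logical=[A,E,C,m,B,j,G]
After op 9 (rotate(+1)): offset=1, physical=[A,E,C,m,B,j,G], logical=[E,C,m,B,j,G,A]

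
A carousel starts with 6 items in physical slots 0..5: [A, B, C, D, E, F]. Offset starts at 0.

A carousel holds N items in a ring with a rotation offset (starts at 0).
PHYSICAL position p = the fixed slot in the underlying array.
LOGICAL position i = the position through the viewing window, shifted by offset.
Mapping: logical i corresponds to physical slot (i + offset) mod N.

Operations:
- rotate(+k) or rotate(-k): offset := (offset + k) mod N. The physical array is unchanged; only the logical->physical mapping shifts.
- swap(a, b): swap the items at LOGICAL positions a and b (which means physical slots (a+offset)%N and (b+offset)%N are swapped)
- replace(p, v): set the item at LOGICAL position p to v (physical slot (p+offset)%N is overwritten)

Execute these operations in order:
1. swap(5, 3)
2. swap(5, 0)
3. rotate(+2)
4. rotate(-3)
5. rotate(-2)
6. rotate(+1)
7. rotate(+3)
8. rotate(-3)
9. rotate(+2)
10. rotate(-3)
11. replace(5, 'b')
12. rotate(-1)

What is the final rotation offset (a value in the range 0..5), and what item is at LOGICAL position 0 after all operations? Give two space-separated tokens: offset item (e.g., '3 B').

Answer: 2 b

Derivation:
After op 1 (swap(5, 3)): offset=0, physical=[A,B,C,F,E,D], logical=[A,B,C,F,E,D]
After op 2 (swap(5, 0)): offset=0, physical=[D,B,C,F,E,A], logical=[D,B,C,F,E,A]
After op 3 (rotate(+2)): offset=2, physical=[D,B,C,F,E,A], logical=[C,F,E,A,D,B]
After op 4 (rotate(-3)): offset=5, physical=[D,B,C,F,E,A], logical=[A,D,B,C,F,E]
After op 5 (rotate(-2)): offset=3, physical=[D,B,C,F,E,A], logical=[F,E,A,D,B,C]
After op 6 (rotate(+1)): offset=4, physical=[D,B,C,F,E,A], logical=[E,A,D,B,C,F]
After op 7 (rotate(+3)): offset=1, physical=[D,B,C,F,E,A], logical=[B,C,F,E,A,D]
After op 8 (rotate(-3)): offset=4, physical=[D,B,C,F,E,A], logical=[E,A,D,B,C,F]
After op 9 (rotate(+2)): offset=0, physical=[D,B,C,F,E,A], logical=[D,B,C,F,E,A]
After op 10 (rotate(-3)): offset=3, physical=[D,B,C,F,E,A], logical=[F,E,A,D,B,C]
After op 11 (replace(5, 'b')): offset=3, physical=[D,B,b,F,E,A], logical=[F,E,A,D,B,b]
After op 12 (rotate(-1)): offset=2, physical=[D,B,b,F,E,A], logical=[b,F,E,A,D,B]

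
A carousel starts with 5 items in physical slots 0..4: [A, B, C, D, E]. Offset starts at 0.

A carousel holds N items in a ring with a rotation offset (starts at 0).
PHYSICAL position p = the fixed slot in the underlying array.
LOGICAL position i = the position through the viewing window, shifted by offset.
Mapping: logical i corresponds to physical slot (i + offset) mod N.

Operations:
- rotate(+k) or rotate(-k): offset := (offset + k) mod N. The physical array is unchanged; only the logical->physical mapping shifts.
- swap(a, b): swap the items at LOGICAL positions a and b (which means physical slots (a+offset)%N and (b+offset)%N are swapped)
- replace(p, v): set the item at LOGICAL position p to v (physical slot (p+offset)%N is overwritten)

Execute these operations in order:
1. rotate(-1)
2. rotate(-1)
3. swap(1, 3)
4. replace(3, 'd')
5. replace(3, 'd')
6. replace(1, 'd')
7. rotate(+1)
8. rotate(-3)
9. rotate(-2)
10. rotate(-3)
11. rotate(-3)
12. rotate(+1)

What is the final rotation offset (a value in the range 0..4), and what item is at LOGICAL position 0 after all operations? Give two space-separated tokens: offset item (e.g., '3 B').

Answer: 4 d

Derivation:
After op 1 (rotate(-1)): offset=4, physical=[A,B,C,D,E], logical=[E,A,B,C,D]
After op 2 (rotate(-1)): offset=3, physical=[A,B,C,D,E], logical=[D,E,A,B,C]
After op 3 (swap(1, 3)): offset=3, physical=[A,E,C,D,B], logical=[D,B,A,E,C]
After op 4 (replace(3, 'd')): offset=3, physical=[A,d,C,D,B], logical=[D,B,A,d,C]
After op 5 (replace(3, 'd')): offset=3, physical=[A,d,C,D,B], logical=[D,B,A,d,C]
After op 6 (replace(1, 'd')): offset=3, physical=[A,d,C,D,d], logical=[D,d,A,d,C]
After op 7 (rotate(+1)): offset=4, physical=[A,d,C,D,d], logical=[d,A,d,C,D]
After op 8 (rotate(-3)): offset=1, physical=[A,d,C,D,d], logical=[d,C,D,d,A]
After op 9 (rotate(-2)): offset=4, physical=[A,d,C,D,d], logical=[d,A,d,C,D]
After op 10 (rotate(-3)): offset=1, physical=[A,d,C,D,d], logical=[d,C,D,d,A]
After op 11 (rotate(-3)): offset=3, physical=[A,d,C,D,d], logical=[D,d,A,d,C]
After op 12 (rotate(+1)): offset=4, physical=[A,d,C,D,d], logical=[d,A,d,C,D]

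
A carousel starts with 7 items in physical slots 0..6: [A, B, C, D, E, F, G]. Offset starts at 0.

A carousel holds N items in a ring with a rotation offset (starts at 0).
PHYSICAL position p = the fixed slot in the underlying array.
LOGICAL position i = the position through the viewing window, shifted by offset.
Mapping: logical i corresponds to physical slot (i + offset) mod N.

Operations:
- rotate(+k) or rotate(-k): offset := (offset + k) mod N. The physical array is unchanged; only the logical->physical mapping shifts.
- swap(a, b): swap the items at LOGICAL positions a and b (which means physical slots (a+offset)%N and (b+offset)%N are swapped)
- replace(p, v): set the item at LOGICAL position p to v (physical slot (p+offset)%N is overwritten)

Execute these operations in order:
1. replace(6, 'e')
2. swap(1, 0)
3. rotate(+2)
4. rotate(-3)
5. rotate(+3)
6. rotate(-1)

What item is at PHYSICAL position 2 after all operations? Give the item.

Answer: C

Derivation:
After op 1 (replace(6, 'e')): offset=0, physical=[A,B,C,D,E,F,e], logical=[A,B,C,D,E,F,e]
After op 2 (swap(1, 0)): offset=0, physical=[B,A,C,D,E,F,e], logical=[B,A,C,D,E,F,e]
After op 3 (rotate(+2)): offset=2, physical=[B,A,C,D,E,F,e], logical=[C,D,E,F,e,B,A]
After op 4 (rotate(-3)): offset=6, physical=[B,A,C,D,E,F,e], logical=[e,B,A,C,D,E,F]
After op 5 (rotate(+3)): offset=2, physical=[B,A,C,D,E,F,e], logical=[C,D,E,F,e,B,A]
After op 6 (rotate(-1)): offset=1, physical=[B,A,C,D,E,F,e], logical=[A,C,D,E,F,e,B]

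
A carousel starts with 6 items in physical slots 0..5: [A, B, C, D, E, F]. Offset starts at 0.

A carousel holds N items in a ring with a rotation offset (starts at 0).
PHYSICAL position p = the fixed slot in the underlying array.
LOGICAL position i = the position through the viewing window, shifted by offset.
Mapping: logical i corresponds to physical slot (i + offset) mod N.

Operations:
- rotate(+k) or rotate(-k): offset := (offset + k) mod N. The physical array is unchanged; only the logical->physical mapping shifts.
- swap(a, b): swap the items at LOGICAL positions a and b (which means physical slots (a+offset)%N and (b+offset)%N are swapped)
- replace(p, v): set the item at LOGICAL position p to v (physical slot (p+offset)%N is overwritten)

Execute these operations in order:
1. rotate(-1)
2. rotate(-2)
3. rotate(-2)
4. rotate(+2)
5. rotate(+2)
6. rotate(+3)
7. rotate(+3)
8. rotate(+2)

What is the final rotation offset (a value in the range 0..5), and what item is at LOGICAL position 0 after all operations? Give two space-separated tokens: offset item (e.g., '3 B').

Answer: 1 B

Derivation:
After op 1 (rotate(-1)): offset=5, physical=[A,B,C,D,E,F], logical=[F,A,B,C,D,E]
After op 2 (rotate(-2)): offset=3, physical=[A,B,C,D,E,F], logical=[D,E,F,A,B,C]
After op 3 (rotate(-2)): offset=1, physical=[A,B,C,D,E,F], logical=[B,C,D,E,F,A]
After op 4 (rotate(+2)): offset=3, physical=[A,B,C,D,E,F], logical=[D,E,F,A,B,C]
After op 5 (rotate(+2)): offset=5, physical=[A,B,C,D,E,F], logical=[F,A,B,C,D,E]
After op 6 (rotate(+3)): offset=2, physical=[A,B,C,D,E,F], logical=[C,D,E,F,A,B]
After op 7 (rotate(+3)): offset=5, physical=[A,B,C,D,E,F], logical=[F,A,B,C,D,E]
After op 8 (rotate(+2)): offset=1, physical=[A,B,C,D,E,F], logical=[B,C,D,E,F,A]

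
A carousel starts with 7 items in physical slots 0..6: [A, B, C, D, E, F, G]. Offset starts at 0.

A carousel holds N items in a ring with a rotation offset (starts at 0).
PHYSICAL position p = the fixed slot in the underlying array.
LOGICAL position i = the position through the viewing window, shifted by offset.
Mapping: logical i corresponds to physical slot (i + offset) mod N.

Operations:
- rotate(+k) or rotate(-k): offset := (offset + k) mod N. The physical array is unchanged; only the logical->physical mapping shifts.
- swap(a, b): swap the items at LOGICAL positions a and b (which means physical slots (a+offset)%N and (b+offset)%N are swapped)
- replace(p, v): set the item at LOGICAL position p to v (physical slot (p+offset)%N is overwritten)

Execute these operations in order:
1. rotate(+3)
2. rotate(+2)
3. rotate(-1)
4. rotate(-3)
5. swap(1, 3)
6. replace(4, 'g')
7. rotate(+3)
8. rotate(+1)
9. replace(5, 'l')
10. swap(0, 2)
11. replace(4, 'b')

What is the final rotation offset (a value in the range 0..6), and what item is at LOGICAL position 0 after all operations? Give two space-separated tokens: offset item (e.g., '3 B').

After op 1 (rotate(+3)): offset=3, physical=[A,B,C,D,E,F,G], logical=[D,E,F,G,A,B,C]
After op 2 (rotate(+2)): offset=5, physical=[A,B,C,D,E,F,G], logical=[F,G,A,B,C,D,E]
After op 3 (rotate(-1)): offset=4, physical=[A,B,C,D,E,F,G], logical=[E,F,G,A,B,C,D]
After op 4 (rotate(-3)): offset=1, physical=[A,B,C,D,E,F,G], logical=[B,C,D,E,F,G,A]
After op 5 (swap(1, 3)): offset=1, physical=[A,B,E,D,C,F,G], logical=[B,E,D,C,F,G,A]
After op 6 (replace(4, 'g')): offset=1, physical=[A,B,E,D,C,g,G], logical=[B,E,D,C,g,G,A]
After op 7 (rotate(+3)): offset=4, physical=[A,B,E,D,C,g,G], logical=[C,g,G,A,B,E,D]
After op 8 (rotate(+1)): offset=5, physical=[A,B,E,D,C,g,G], logical=[g,G,A,B,E,D,C]
After op 9 (replace(5, 'l')): offset=5, physical=[A,B,E,l,C,g,G], logical=[g,G,A,B,E,l,C]
After op 10 (swap(0, 2)): offset=5, physical=[g,B,E,l,C,A,G], logical=[A,G,g,B,E,l,C]
After op 11 (replace(4, 'b')): offset=5, physical=[g,B,b,l,C,A,G], logical=[A,G,g,B,b,l,C]

Answer: 5 A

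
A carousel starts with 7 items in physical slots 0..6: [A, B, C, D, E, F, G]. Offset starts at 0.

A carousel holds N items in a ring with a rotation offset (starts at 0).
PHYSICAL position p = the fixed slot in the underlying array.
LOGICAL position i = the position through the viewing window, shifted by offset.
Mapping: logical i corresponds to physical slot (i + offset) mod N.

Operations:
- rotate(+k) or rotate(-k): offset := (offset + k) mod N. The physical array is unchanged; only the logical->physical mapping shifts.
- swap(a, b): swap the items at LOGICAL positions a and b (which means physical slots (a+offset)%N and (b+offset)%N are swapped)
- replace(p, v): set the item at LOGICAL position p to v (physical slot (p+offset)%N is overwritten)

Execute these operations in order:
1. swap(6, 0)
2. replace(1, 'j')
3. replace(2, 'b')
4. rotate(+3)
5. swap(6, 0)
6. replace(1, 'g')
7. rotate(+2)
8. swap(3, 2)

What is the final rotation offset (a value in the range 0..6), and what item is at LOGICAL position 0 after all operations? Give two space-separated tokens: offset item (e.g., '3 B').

After op 1 (swap(6, 0)): offset=0, physical=[G,B,C,D,E,F,A], logical=[G,B,C,D,E,F,A]
After op 2 (replace(1, 'j')): offset=0, physical=[G,j,C,D,E,F,A], logical=[G,j,C,D,E,F,A]
After op 3 (replace(2, 'b')): offset=0, physical=[G,j,b,D,E,F,A], logical=[G,j,b,D,E,F,A]
After op 4 (rotate(+3)): offset=3, physical=[G,j,b,D,E,F,A], logical=[D,E,F,A,G,j,b]
After op 5 (swap(6, 0)): offset=3, physical=[G,j,D,b,E,F,A], logical=[b,E,F,A,G,j,D]
After op 6 (replace(1, 'g')): offset=3, physical=[G,j,D,b,g,F,A], logical=[b,g,F,A,G,j,D]
After op 7 (rotate(+2)): offset=5, physical=[G,j,D,b,g,F,A], logical=[F,A,G,j,D,b,g]
After op 8 (swap(3, 2)): offset=5, physical=[j,G,D,b,g,F,A], logical=[F,A,j,G,D,b,g]

Answer: 5 F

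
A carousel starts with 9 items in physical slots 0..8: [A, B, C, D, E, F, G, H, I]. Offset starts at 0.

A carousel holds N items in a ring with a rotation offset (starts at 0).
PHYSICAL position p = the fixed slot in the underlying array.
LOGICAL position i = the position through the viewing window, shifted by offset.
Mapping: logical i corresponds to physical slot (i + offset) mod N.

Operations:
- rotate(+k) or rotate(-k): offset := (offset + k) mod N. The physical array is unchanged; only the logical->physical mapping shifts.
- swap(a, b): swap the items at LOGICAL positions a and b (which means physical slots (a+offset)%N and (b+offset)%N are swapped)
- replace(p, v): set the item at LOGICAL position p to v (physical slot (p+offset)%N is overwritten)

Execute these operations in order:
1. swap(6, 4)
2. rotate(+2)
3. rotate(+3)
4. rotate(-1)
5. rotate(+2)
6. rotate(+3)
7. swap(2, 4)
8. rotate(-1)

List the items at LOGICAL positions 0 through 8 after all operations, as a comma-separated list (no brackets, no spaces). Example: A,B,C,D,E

After op 1 (swap(6, 4)): offset=0, physical=[A,B,C,D,G,F,E,H,I], logical=[A,B,C,D,G,F,E,H,I]
After op 2 (rotate(+2)): offset=2, physical=[A,B,C,D,G,F,E,H,I], logical=[C,D,G,F,E,H,I,A,B]
After op 3 (rotate(+3)): offset=5, physical=[A,B,C,D,G,F,E,H,I], logical=[F,E,H,I,A,B,C,D,G]
After op 4 (rotate(-1)): offset=4, physical=[A,B,C,D,G,F,E,H,I], logical=[G,F,E,H,I,A,B,C,D]
After op 5 (rotate(+2)): offset=6, physical=[A,B,C,D,G,F,E,H,I], logical=[E,H,I,A,B,C,D,G,F]
After op 6 (rotate(+3)): offset=0, physical=[A,B,C,D,G,F,E,H,I], logical=[A,B,C,D,G,F,E,H,I]
After op 7 (swap(2, 4)): offset=0, physical=[A,B,G,D,C,F,E,H,I], logical=[A,B,G,D,C,F,E,H,I]
After op 8 (rotate(-1)): offset=8, physical=[A,B,G,D,C,F,E,H,I], logical=[I,A,B,G,D,C,F,E,H]

Answer: I,A,B,G,D,C,F,E,H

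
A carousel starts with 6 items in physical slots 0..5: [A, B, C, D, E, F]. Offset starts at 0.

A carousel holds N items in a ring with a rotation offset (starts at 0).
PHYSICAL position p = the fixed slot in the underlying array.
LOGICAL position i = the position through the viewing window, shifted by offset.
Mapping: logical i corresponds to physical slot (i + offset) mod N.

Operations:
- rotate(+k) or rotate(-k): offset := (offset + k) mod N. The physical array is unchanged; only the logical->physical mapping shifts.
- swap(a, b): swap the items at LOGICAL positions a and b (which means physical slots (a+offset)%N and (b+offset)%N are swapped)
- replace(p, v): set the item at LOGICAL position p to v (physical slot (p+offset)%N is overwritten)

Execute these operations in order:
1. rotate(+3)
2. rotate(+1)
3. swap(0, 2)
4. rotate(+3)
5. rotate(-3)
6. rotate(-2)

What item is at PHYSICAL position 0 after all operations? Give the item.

Answer: E

Derivation:
After op 1 (rotate(+3)): offset=3, physical=[A,B,C,D,E,F], logical=[D,E,F,A,B,C]
After op 2 (rotate(+1)): offset=4, physical=[A,B,C,D,E,F], logical=[E,F,A,B,C,D]
After op 3 (swap(0, 2)): offset=4, physical=[E,B,C,D,A,F], logical=[A,F,E,B,C,D]
After op 4 (rotate(+3)): offset=1, physical=[E,B,C,D,A,F], logical=[B,C,D,A,F,E]
After op 5 (rotate(-3)): offset=4, physical=[E,B,C,D,A,F], logical=[A,F,E,B,C,D]
After op 6 (rotate(-2)): offset=2, physical=[E,B,C,D,A,F], logical=[C,D,A,F,E,B]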